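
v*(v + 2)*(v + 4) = v^3 + 6*v^2 + 8*v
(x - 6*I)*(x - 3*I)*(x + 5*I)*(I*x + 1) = I*x^4 + 5*x^3 + 23*I*x^2 + 117*x - 90*I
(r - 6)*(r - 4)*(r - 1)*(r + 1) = r^4 - 10*r^3 + 23*r^2 + 10*r - 24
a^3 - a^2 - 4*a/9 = a*(a - 4/3)*(a + 1/3)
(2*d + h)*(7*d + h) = 14*d^2 + 9*d*h + h^2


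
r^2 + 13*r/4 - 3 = (r - 3/4)*(r + 4)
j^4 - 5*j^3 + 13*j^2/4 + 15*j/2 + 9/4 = (j - 3)^2*(j + 1/2)^2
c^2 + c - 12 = (c - 3)*(c + 4)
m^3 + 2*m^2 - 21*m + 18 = (m - 3)*(m - 1)*(m + 6)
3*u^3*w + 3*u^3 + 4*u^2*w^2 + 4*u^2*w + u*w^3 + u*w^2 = (u + w)*(3*u + w)*(u*w + u)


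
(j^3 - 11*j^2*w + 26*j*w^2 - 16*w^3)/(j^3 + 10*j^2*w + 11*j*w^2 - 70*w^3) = (j^2 - 9*j*w + 8*w^2)/(j^2 + 12*j*w + 35*w^2)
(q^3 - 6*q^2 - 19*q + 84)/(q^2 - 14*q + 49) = (q^2 + q - 12)/(q - 7)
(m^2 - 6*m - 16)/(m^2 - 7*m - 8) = (m + 2)/(m + 1)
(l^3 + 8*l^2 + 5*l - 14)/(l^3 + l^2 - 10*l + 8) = (l^2 + 9*l + 14)/(l^2 + 2*l - 8)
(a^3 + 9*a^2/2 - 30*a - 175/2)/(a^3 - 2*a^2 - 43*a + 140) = (a + 5/2)/(a - 4)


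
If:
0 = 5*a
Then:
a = 0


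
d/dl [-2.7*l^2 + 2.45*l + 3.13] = 2.45 - 5.4*l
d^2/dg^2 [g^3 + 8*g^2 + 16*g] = 6*g + 16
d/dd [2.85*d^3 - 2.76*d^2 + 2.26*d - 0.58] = 8.55*d^2 - 5.52*d + 2.26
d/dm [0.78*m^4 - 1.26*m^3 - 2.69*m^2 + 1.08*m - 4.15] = 3.12*m^3 - 3.78*m^2 - 5.38*m + 1.08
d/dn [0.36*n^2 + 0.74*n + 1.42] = 0.72*n + 0.74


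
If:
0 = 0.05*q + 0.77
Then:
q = -15.40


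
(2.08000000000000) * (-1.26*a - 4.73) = -2.6208*a - 9.8384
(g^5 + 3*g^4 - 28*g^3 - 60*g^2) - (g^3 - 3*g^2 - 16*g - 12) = g^5 + 3*g^4 - 29*g^3 - 57*g^2 + 16*g + 12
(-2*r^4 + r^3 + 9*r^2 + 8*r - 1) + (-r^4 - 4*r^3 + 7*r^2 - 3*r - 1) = -3*r^4 - 3*r^3 + 16*r^2 + 5*r - 2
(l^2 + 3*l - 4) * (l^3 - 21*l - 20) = l^5 + 3*l^4 - 25*l^3 - 83*l^2 + 24*l + 80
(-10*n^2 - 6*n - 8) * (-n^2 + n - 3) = 10*n^4 - 4*n^3 + 32*n^2 + 10*n + 24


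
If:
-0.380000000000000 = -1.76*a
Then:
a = 0.22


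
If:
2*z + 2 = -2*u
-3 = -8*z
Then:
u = -11/8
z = 3/8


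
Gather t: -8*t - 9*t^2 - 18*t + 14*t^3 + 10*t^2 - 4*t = 14*t^3 + t^2 - 30*t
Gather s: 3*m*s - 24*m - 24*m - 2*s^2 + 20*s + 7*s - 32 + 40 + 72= -48*m - 2*s^2 + s*(3*m + 27) + 80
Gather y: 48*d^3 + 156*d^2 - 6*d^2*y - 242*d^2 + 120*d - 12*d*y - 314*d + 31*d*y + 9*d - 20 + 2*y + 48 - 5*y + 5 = 48*d^3 - 86*d^2 - 185*d + y*(-6*d^2 + 19*d - 3) + 33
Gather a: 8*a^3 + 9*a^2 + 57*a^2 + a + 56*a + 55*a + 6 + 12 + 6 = 8*a^3 + 66*a^2 + 112*a + 24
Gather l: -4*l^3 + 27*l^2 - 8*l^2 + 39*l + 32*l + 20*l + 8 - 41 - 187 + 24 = -4*l^3 + 19*l^2 + 91*l - 196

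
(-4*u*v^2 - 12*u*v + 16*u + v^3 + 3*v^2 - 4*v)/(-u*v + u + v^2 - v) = (4*u*v + 16*u - v^2 - 4*v)/(u - v)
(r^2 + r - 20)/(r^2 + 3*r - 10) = (r - 4)/(r - 2)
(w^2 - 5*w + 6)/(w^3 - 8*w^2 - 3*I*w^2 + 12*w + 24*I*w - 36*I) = (w - 3)/(w^2 - 3*w*(2 + I) + 18*I)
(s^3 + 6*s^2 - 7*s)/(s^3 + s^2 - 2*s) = (s + 7)/(s + 2)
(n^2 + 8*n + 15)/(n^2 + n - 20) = (n + 3)/(n - 4)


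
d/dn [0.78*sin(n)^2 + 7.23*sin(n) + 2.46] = (1.56*sin(n) + 7.23)*cos(n)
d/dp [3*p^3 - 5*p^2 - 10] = p*(9*p - 10)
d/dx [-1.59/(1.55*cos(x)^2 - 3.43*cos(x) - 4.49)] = (5.4537 - 4.929*cos(x))*sin(x)/(-1.55*cos(x)^2 + 3.43*cos(x) + 4.49)^2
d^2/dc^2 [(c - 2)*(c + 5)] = 2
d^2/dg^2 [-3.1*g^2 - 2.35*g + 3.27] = -6.20000000000000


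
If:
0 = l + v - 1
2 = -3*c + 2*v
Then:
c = 2*v/3 - 2/3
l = 1 - v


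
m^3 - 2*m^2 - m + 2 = (m - 2)*(m - 1)*(m + 1)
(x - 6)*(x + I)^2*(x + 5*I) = x^4 - 6*x^3 + 7*I*x^3 - 11*x^2 - 42*I*x^2 + 66*x - 5*I*x + 30*I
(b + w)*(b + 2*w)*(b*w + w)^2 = b^4*w^2 + 3*b^3*w^3 + 2*b^3*w^2 + 2*b^2*w^4 + 6*b^2*w^3 + b^2*w^2 + 4*b*w^4 + 3*b*w^3 + 2*w^4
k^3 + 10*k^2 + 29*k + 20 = (k + 1)*(k + 4)*(k + 5)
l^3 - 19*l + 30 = (l - 3)*(l - 2)*(l + 5)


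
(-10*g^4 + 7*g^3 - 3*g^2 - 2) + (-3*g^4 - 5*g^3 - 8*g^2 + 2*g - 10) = -13*g^4 + 2*g^3 - 11*g^2 + 2*g - 12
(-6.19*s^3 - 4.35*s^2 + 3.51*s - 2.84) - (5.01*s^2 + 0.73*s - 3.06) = -6.19*s^3 - 9.36*s^2 + 2.78*s + 0.22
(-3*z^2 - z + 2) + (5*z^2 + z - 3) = 2*z^2 - 1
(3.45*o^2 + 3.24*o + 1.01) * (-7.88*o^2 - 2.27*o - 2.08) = -27.186*o^4 - 33.3627*o^3 - 22.4896*o^2 - 9.0319*o - 2.1008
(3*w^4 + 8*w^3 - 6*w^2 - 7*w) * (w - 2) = 3*w^5 + 2*w^4 - 22*w^3 + 5*w^2 + 14*w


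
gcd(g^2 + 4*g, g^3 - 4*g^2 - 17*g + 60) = g + 4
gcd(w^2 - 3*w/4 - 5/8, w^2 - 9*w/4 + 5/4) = w - 5/4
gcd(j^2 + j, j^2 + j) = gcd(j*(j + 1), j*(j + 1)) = j^2 + j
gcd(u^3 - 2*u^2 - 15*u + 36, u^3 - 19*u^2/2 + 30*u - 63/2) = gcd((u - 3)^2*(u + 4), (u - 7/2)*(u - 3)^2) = u^2 - 6*u + 9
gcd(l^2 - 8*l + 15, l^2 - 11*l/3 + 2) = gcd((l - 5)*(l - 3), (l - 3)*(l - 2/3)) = l - 3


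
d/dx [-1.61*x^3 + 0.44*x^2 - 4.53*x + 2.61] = -4.83*x^2 + 0.88*x - 4.53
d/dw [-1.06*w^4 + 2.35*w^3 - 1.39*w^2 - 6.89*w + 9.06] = -4.24*w^3 + 7.05*w^2 - 2.78*w - 6.89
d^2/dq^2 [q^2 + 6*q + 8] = 2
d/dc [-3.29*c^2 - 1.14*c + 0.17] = -6.58*c - 1.14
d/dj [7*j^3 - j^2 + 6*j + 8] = 21*j^2 - 2*j + 6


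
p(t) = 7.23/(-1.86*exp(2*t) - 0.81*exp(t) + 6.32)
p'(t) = 7.23*(3.72*exp(2*t) + 0.81*exp(t))/(-1.86*exp(2*t) - 0.81*exp(t) + 6.32)^2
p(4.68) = -0.00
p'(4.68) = 0.00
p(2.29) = -0.04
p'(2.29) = 0.08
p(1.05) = -0.65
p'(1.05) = 1.89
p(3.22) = -0.01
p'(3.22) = 0.01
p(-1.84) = 1.18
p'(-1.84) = 0.04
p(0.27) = 3.50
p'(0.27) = 12.60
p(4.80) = -0.00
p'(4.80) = 0.00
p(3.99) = -0.00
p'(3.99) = 0.00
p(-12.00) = 1.14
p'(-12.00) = 0.00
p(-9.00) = 1.14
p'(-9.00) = 0.00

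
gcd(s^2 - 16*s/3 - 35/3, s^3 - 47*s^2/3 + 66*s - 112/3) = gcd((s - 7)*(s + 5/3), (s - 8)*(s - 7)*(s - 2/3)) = s - 7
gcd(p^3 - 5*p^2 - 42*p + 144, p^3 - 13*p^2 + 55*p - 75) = p - 3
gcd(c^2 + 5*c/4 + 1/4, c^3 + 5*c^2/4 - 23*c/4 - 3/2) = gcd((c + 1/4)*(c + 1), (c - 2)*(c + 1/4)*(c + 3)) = c + 1/4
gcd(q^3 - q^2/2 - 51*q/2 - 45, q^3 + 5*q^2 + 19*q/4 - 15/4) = q^2 + 11*q/2 + 15/2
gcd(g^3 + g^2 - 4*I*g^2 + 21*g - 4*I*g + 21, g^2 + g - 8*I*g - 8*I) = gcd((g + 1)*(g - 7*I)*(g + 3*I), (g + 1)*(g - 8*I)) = g + 1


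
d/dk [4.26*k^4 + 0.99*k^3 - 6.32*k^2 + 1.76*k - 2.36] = 17.04*k^3 + 2.97*k^2 - 12.64*k + 1.76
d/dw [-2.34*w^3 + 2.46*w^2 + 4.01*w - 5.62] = -7.02*w^2 + 4.92*w + 4.01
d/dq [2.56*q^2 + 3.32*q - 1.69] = 5.12*q + 3.32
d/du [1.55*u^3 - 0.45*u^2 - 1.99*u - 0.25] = 4.65*u^2 - 0.9*u - 1.99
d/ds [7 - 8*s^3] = -24*s^2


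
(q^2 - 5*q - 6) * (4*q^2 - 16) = 4*q^4 - 20*q^3 - 40*q^2 + 80*q + 96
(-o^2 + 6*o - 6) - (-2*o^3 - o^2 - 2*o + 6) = 2*o^3 + 8*o - 12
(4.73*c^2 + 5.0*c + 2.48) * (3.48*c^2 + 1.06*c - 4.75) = 16.4604*c^4 + 22.4138*c^3 - 8.5371*c^2 - 21.1212*c - 11.78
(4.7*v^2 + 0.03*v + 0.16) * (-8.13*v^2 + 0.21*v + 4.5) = -38.211*v^4 + 0.7431*v^3 + 19.8555*v^2 + 0.1686*v + 0.72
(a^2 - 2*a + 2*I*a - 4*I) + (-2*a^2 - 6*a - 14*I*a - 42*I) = -a^2 - 8*a - 12*I*a - 46*I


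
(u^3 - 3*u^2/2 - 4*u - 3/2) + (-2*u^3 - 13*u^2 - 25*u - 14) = -u^3 - 29*u^2/2 - 29*u - 31/2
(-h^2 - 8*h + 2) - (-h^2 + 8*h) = 2 - 16*h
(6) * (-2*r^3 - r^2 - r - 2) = -12*r^3 - 6*r^2 - 6*r - 12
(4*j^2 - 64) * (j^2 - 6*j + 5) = 4*j^4 - 24*j^3 - 44*j^2 + 384*j - 320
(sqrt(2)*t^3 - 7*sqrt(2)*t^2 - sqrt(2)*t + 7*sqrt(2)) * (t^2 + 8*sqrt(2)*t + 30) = sqrt(2)*t^5 - 7*sqrt(2)*t^4 + 16*t^4 - 112*t^3 + 29*sqrt(2)*t^3 - 203*sqrt(2)*t^2 - 16*t^2 - 30*sqrt(2)*t + 112*t + 210*sqrt(2)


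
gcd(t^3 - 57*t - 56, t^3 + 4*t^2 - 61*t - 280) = t^2 - t - 56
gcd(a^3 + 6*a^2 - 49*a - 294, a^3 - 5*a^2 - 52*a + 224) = a + 7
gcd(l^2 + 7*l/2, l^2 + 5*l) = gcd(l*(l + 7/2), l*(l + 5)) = l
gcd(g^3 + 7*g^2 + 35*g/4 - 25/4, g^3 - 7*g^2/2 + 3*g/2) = g - 1/2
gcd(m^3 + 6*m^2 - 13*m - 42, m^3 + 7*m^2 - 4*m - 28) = m^2 + 9*m + 14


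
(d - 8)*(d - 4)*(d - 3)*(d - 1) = d^4 - 16*d^3 + 83*d^2 - 164*d + 96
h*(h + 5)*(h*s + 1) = h^3*s + 5*h^2*s + h^2 + 5*h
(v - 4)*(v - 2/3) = v^2 - 14*v/3 + 8/3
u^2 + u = u*(u + 1)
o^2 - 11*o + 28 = (o - 7)*(o - 4)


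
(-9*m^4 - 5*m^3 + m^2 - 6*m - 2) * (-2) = 18*m^4 + 10*m^3 - 2*m^2 + 12*m + 4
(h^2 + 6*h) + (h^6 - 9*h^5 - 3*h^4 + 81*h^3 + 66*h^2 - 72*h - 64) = h^6 - 9*h^5 - 3*h^4 + 81*h^3 + 67*h^2 - 66*h - 64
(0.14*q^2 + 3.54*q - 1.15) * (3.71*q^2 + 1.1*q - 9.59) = 0.5194*q^4 + 13.2874*q^3 - 1.7151*q^2 - 35.2136*q + 11.0285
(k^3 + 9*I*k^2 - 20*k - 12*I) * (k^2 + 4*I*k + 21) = k^5 + 13*I*k^4 - 35*k^3 + 97*I*k^2 - 372*k - 252*I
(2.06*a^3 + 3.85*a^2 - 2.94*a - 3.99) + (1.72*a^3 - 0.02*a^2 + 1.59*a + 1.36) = 3.78*a^3 + 3.83*a^2 - 1.35*a - 2.63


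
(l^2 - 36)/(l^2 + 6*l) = (l - 6)/l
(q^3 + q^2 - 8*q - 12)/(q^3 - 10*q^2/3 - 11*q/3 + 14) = 3*(q + 2)/(3*q - 7)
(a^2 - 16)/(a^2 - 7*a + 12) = (a + 4)/(a - 3)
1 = 1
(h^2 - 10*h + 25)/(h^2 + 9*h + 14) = (h^2 - 10*h + 25)/(h^2 + 9*h + 14)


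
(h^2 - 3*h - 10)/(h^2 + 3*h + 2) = (h - 5)/(h + 1)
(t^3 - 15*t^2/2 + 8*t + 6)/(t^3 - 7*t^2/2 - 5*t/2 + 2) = (2*t^3 - 15*t^2 + 16*t + 12)/(2*t^3 - 7*t^2 - 5*t + 4)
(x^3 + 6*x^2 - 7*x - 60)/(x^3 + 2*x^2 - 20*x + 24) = (x^3 + 6*x^2 - 7*x - 60)/(x^3 + 2*x^2 - 20*x + 24)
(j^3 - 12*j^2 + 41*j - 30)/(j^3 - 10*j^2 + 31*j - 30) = (j^2 - 7*j + 6)/(j^2 - 5*j + 6)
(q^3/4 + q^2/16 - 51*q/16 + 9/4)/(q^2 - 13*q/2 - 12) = (-4*q^3 - q^2 + 51*q - 36)/(8*(-2*q^2 + 13*q + 24))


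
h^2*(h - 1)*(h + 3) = h^4 + 2*h^3 - 3*h^2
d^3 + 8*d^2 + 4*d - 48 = (d - 2)*(d + 4)*(d + 6)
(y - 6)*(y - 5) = y^2 - 11*y + 30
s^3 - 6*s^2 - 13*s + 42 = (s - 7)*(s - 2)*(s + 3)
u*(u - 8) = u^2 - 8*u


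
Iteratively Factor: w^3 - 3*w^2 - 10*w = (w - 5)*(w^2 + 2*w) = w*(w - 5)*(w + 2)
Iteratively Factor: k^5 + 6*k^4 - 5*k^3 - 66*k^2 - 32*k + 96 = (k + 2)*(k^4 + 4*k^3 - 13*k^2 - 40*k + 48) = (k - 3)*(k + 2)*(k^3 + 7*k^2 + 8*k - 16) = (k - 3)*(k + 2)*(k + 4)*(k^2 + 3*k - 4) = (k - 3)*(k - 1)*(k + 2)*(k + 4)*(k + 4)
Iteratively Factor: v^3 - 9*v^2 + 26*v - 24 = (v - 4)*(v^2 - 5*v + 6) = (v - 4)*(v - 2)*(v - 3)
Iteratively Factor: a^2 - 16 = (a - 4)*(a + 4)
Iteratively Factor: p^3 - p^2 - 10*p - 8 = (p + 1)*(p^2 - 2*p - 8) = (p + 1)*(p + 2)*(p - 4)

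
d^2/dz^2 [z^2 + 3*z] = 2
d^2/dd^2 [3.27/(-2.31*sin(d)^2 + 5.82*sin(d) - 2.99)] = (69.796188*sin(d)^4 - 131.887602*sin(d)^3 - 84.273786*sin(d)^2 + 320.67909*sin(d) - 176.35437)/(2.31*sin(d)^2 - 5.82*sin(d) + 2.99)^3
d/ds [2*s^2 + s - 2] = 4*s + 1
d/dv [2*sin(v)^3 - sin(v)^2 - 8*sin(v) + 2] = 2*(3*sin(v)^2 - sin(v) - 4)*cos(v)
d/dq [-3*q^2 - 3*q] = -6*q - 3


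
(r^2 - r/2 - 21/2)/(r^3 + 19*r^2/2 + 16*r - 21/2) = (2*r - 7)/(2*r^2 + 13*r - 7)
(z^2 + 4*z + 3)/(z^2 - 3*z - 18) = (z + 1)/(z - 6)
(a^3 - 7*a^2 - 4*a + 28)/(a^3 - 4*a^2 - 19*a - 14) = (a - 2)/(a + 1)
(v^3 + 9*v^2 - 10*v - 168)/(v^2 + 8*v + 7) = (v^2 + 2*v - 24)/(v + 1)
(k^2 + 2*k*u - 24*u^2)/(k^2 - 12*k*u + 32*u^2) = (-k - 6*u)/(-k + 8*u)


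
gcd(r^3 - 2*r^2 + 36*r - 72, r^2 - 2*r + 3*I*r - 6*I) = r - 2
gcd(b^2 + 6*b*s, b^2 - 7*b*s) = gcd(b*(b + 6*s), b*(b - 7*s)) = b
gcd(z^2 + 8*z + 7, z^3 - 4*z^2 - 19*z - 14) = z + 1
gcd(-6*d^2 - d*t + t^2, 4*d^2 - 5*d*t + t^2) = 1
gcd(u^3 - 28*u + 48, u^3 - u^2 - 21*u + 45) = 1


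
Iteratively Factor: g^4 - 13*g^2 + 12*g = (g + 4)*(g^3 - 4*g^2 + 3*g) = g*(g + 4)*(g^2 - 4*g + 3) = g*(g - 1)*(g + 4)*(g - 3)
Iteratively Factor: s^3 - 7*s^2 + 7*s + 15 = (s - 3)*(s^2 - 4*s - 5) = (s - 5)*(s - 3)*(s + 1)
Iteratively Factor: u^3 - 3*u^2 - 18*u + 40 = (u - 2)*(u^2 - u - 20) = (u - 5)*(u - 2)*(u + 4)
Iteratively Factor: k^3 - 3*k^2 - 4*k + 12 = (k - 2)*(k^2 - k - 6) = (k - 3)*(k - 2)*(k + 2)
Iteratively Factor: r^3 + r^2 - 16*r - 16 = (r + 1)*(r^2 - 16) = (r + 1)*(r + 4)*(r - 4)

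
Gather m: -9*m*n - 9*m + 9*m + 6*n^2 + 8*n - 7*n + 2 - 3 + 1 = -9*m*n + 6*n^2 + n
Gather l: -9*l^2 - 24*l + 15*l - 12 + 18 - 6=-9*l^2 - 9*l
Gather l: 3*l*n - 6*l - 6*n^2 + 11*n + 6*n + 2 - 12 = l*(3*n - 6) - 6*n^2 + 17*n - 10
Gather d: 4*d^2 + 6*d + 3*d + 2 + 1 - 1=4*d^2 + 9*d + 2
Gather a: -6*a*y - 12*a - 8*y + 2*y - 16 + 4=a*(-6*y - 12) - 6*y - 12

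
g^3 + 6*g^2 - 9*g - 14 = (g - 2)*(g + 1)*(g + 7)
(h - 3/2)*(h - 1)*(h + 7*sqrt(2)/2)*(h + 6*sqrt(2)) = h^4 - 5*h^3/2 + 19*sqrt(2)*h^3/2 - 95*sqrt(2)*h^2/4 + 87*h^2/2 - 105*h + 57*sqrt(2)*h/4 + 63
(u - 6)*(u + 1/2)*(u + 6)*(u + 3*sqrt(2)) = u^4 + u^3/2 + 3*sqrt(2)*u^3 - 36*u^2 + 3*sqrt(2)*u^2/2 - 108*sqrt(2)*u - 18*u - 54*sqrt(2)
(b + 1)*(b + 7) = b^2 + 8*b + 7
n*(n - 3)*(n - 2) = n^3 - 5*n^2 + 6*n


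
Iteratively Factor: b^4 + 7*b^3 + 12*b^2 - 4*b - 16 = (b - 1)*(b^3 + 8*b^2 + 20*b + 16) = (b - 1)*(b + 2)*(b^2 + 6*b + 8) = (b - 1)*(b + 2)*(b + 4)*(b + 2)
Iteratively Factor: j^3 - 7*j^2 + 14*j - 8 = (j - 1)*(j^2 - 6*j + 8) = (j - 4)*(j - 1)*(j - 2)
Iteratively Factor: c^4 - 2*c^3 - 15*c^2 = (c)*(c^3 - 2*c^2 - 15*c) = c*(c + 3)*(c^2 - 5*c) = c*(c - 5)*(c + 3)*(c)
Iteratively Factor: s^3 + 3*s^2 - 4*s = (s)*(s^2 + 3*s - 4) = s*(s - 1)*(s + 4)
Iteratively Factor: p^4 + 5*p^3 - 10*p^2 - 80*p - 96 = (p - 4)*(p^3 + 9*p^2 + 26*p + 24) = (p - 4)*(p + 3)*(p^2 + 6*p + 8) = (p - 4)*(p + 3)*(p + 4)*(p + 2)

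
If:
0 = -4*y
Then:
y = 0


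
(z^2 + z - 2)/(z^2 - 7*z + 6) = (z + 2)/(z - 6)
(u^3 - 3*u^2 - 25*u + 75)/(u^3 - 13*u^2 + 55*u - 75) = (u + 5)/(u - 5)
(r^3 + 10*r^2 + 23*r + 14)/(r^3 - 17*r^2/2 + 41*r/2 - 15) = 2*(r^3 + 10*r^2 + 23*r + 14)/(2*r^3 - 17*r^2 + 41*r - 30)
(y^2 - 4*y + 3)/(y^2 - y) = (y - 3)/y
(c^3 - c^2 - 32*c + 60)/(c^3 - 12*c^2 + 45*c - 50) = (c + 6)/(c - 5)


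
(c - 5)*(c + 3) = c^2 - 2*c - 15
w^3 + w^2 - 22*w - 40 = (w - 5)*(w + 2)*(w + 4)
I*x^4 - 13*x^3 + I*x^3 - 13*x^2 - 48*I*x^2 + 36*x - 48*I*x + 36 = (x + I)*(x + 6*I)^2*(I*x + I)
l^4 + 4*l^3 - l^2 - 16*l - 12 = (l - 2)*(l + 1)*(l + 2)*(l + 3)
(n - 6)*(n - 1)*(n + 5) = n^3 - 2*n^2 - 29*n + 30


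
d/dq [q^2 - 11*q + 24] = 2*q - 11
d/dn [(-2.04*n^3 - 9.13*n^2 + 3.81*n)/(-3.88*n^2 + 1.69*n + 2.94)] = (7.9152*n^4 - 6.8952*n^3 - 18.6397*n^2 - 53.6844*n + 11.2014)/(15.0544*n^4 - 13.1144*n^3 - 19.9583*n^2 + 9.9372*n + 8.6436)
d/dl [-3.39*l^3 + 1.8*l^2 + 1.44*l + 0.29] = -10.17*l^2 + 3.6*l + 1.44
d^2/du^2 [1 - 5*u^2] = -10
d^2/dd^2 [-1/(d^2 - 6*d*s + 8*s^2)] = 2*(d^2 - 6*d*s + 8*s^2 - 4*(d - 3*s)^2)/(d^2 - 6*d*s + 8*s^2)^3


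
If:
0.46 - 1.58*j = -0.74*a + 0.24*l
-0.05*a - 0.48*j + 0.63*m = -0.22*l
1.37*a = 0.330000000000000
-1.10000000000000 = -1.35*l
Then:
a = 0.24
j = 0.28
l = 0.81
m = -0.05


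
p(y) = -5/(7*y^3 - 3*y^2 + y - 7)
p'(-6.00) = 0.00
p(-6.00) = 0.00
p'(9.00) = 0.00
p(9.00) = 0.00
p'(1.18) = 51.19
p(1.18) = -3.32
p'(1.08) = 263.02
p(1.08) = 8.32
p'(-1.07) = 0.39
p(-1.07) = 0.25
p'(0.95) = 9.38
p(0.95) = 1.81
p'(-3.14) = 0.02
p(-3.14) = 0.02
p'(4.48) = 0.01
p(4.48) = -0.01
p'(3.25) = 0.02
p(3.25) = -0.02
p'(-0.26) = 0.35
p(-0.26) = 0.66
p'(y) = -5*(-21*y^2 + 6*y - 1)/(7*y^3 - 3*y^2 + y - 7)^2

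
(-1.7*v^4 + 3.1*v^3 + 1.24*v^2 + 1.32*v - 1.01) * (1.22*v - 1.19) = -2.074*v^5 + 5.805*v^4 - 2.1762*v^3 + 0.1348*v^2 - 2.803*v + 1.2019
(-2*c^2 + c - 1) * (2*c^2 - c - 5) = -4*c^4 + 4*c^3 + 7*c^2 - 4*c + 5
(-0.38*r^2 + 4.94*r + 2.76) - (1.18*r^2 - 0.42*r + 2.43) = -1.56*r^2 + 5.36*r + 0.33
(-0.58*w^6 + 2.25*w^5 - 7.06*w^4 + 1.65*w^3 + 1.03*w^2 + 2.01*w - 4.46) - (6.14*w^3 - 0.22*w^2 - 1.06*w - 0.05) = -0.58*w^6 + 2.25*w^5 - 7.06*w^4 - 4.49*w^3 + 1.25*w^2 + 3.07*w - 4.41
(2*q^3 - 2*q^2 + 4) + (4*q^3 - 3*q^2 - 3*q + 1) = 6*q^3 - 5*q^2 - 3*q + 5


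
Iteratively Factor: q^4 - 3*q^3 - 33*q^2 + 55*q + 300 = (q - 5)*(q^3 + 2*q^2 - 23*q - 60) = (q - 5)*(q + 4)*(q^2 - 2*q - 15) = (q - 5)^2*(q + 4)*(q + 3)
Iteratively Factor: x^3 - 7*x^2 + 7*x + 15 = (x - 3)*(x^2 - 4*x - 5) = (x - 5)*(x - 3)*(x + 1)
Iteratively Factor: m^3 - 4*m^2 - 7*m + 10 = (m + 2)*(m^2 - 6*m + 5) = (m - 5)*(m + 2)*(m - 1)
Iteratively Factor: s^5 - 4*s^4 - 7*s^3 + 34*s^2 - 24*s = (s - 4)*(s^4 - 7*s^2 + 6*s) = (s - 4)*(s - 2)*(s^3 + 2*s^2 - 3*s) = s*(s - 4)*(s - 2)*(s^2 + 2*s - 3) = s*(s - 4)*(s - 2)*(s - 1)*(s + 3)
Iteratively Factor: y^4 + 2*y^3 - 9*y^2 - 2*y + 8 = (y + 4)*(y^3 - 2*y^2 - y + 2) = (y - 1)*(y + 4)*(y^2 - y - 2) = (y - 2)*(y - 1)*(y + 4)*(y + 1)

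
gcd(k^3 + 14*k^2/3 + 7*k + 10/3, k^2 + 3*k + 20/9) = k + 5/3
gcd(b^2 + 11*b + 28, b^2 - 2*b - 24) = b + 4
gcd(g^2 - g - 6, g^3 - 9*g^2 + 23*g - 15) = g - 3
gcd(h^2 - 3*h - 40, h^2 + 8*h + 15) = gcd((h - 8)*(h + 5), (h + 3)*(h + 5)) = h + 5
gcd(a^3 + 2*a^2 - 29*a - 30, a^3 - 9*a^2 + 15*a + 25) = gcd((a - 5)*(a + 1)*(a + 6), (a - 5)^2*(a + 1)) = a^2 - 4*a - 5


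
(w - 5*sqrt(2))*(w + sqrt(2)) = w^2 - 4*sqrt(2)*w - 10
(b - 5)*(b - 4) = b^2 - 9*b + 20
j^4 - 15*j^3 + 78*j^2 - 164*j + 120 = (j - 6)*(j - 5)*(j - 2)^2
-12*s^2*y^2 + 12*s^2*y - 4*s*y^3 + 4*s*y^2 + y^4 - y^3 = y*(-6*s + y)*(2*s + y)*(y - 1)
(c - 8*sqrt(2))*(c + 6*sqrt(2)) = c^2 - 2*sqrt(2)*c - 96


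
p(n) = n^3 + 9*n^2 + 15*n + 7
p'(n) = 3*n^2 + 18*n + 15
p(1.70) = 63.42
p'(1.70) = 54.27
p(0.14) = 9.28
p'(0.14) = 17.58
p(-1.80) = 3.33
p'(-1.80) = -7.68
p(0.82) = 25.90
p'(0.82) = 31.78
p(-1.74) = 2.88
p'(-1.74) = -7.24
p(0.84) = 26.54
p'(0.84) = 32.24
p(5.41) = 509.90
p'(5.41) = 200.18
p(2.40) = 108.66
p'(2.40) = 75.48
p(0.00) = 7.00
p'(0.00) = 15.00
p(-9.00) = -128.00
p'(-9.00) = 96.00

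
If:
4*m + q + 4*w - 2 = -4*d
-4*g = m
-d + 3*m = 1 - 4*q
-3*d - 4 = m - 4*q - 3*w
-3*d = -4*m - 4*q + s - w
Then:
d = 67/42 - 103*w/42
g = 65/168 - 83*w/168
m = 83*w/42 - 65/42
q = 38/21 - 44*w/21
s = 331*w/42 - 157/42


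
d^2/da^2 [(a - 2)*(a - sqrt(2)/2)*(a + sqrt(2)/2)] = 6*a - 4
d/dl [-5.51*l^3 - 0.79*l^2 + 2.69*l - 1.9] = -16.53*l^2 - 1.58*l + 2.69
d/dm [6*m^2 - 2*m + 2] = 12*m - 2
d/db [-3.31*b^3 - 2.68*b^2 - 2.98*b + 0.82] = -9.93*b^2 - 5.36*b - 2.98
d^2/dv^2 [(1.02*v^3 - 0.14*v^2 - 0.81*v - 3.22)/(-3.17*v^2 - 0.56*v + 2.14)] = (-1.4210854715202e-14*v^5 + 3.5527136788005e-15*v^4 + 1.303466*v^3 + 207.177348*v^2 + 39.23898*v + 48.930952)/(31.855013*v^6 + 16.882152*v^5 - 61.531602*v^4 - 22.617952*v^3 + 41.538684*v^2 + 7.693728*v - 9.800344)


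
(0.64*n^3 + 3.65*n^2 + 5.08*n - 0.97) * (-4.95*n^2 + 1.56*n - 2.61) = -3.168*n^5 - 17.0691*n^4 - 21.1224*n^3 + 3.1998*n^2 - 14.772*n + 2.5317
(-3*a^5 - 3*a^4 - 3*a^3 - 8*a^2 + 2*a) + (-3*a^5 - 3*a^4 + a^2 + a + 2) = -6*a^5 - 6*a^4 - 3*a^3 - 7*a^2 + 3*a + 2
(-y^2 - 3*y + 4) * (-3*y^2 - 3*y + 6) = 3*y^4 + 12*y^3 - 9*y^2 - 30*y + 24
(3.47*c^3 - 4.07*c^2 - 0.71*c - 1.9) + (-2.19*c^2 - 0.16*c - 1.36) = 3.47*c^3 - 6.26*c^2 - 0.87*c - 3.26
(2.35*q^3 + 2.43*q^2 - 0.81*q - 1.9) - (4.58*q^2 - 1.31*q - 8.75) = 2.35*q^3 - 2.15*q^2 + 0.5*q + 6.85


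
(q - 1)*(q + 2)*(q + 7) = q^3 + 8*q^2 + 5*q - 14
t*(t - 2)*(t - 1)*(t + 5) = t^4 + 2*t^3 - 13*t^2 + 10*t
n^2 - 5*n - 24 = (n - 8)*(n + 3)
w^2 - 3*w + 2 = (w - 2)*(w - 1)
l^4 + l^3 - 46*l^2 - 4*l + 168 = (l - 6)*(l - 2)*(l + 2)*(l + 7)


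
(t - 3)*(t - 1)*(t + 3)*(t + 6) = t^4 + 5*t^3 - 15*t^2 - 45*t + 54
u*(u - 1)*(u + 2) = u^3 + u^2 - 2*u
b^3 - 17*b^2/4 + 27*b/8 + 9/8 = (b - 3)*(b - 3/2)*(b + 1/4)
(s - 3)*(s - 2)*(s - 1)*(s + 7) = s^4 + s^3 - 31*s^2 + 71*s - 42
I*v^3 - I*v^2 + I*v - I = (v - I)*(v + I)*(I*v - I)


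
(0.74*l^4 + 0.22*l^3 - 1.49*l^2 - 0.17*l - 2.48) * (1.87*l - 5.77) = 1.3838*l^5 - 3.8584*l^4 - 4.0557*l^3 + 8.2794*l^2 - 3.6567*l + 14.3096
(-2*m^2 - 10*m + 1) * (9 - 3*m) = 6*m^3 + 12*m^2 - 93*m + 9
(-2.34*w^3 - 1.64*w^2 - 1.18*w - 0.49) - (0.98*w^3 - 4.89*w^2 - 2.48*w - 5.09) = -3.32*w^3 + 3.25*w^2 + 1.3*w + 4.6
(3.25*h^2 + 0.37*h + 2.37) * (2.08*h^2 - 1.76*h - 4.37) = 6.76*h^4 - 4.9504*h^3 - 9.9241*h^2 - 5.7881*h - 10.3569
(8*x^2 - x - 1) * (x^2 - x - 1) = 8*x^4 - 9*x^3 - 8*x^2 + 2*x + 1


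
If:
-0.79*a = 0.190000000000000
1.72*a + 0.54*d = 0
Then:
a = -0.24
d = 0.77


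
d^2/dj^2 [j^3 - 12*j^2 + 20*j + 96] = 6*j - 24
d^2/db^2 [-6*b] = 0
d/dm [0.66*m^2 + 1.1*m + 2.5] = 1.32*m + 1.1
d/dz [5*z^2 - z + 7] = 10*z - 1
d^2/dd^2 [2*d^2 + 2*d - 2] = 4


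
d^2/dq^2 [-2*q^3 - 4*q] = -12*q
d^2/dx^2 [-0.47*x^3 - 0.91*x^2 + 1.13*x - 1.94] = -2.82*x - 1.82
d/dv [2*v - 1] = 2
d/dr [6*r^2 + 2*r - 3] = 12*r + 2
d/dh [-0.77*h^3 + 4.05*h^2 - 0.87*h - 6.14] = -2.31*h^2 + 8.1*h - 0.87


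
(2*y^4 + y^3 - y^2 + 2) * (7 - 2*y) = -4*y^5 + 12*y^4 + 9*y^3 - 7*y^2 - 4*y + 14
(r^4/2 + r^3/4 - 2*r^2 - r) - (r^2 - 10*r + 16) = r^4/2 + r^3/4 - 3*r^2 + 9*r - 16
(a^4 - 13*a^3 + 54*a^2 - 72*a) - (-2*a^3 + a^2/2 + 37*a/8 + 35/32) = a^4 - 11*a^3 + 107*a^2/2 - 613*a/8 - 35/32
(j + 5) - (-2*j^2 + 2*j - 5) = 2*j^2 - j + 10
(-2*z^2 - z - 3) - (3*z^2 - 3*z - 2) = -5*z^2 + 2*z - 1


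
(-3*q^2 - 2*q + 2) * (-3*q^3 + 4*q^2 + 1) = 9*q^5 - 6*q^4 - 14*q^3 + 5*q^2 - 2*q + 2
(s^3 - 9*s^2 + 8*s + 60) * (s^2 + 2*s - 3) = s^5 - 7*s^4 - 13*s^3 + 103*s^2 + 96*s - 180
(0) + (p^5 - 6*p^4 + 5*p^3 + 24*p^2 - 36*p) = p^5 - 6*p^4 + 5*p^3 + 24*p^2 - 36*p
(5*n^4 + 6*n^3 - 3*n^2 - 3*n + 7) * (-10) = -50*n^4 - 60*n^3 + 30*n^2 + 30*n - 70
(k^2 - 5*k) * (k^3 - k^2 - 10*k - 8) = k^5 - 6*k^4 - 5*k^3 + 42*k^2 + 40*k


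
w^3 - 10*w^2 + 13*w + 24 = (w - 8)*(w - 3)*(w + 1)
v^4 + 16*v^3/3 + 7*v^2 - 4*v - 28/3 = (v - 1)*(v + 2)^2*(v + 7/3)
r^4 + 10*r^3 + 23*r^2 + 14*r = r*(r + 1)*(r + 2)*(r + 7)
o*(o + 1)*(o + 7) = o^3 + 8*o^2 + 7*o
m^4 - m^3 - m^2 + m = m*(m - 1)^2*(m + 1)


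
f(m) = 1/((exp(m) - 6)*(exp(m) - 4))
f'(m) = -exp(m)/((exp(m) - 6)*(exp(m) - 4)^2) - exp(m)/((exp(m) - 6)^2*(exp(m) - 4))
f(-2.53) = 0.04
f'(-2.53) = 0.00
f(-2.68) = 0.04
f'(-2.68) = 0.00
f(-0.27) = 0.06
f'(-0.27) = 0.02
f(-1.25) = 0.05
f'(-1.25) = 0.01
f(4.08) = 0.00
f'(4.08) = -0.00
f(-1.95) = 0.04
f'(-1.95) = 0.00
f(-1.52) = 0.05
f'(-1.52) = 0.00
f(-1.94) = 0.04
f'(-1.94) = 0.00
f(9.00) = 0.00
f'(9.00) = 0.00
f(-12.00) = 0.04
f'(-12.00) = 0.00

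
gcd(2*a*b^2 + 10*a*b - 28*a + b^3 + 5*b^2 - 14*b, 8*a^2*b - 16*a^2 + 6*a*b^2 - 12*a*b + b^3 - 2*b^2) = 2*a*b - 4*a + b^2 - 2*b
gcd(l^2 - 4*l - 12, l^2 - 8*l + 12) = l - 6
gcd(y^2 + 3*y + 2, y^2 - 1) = y + 1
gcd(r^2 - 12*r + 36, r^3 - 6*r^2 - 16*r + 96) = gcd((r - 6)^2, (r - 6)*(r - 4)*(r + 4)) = r - 6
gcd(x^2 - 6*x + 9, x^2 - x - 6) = x - 3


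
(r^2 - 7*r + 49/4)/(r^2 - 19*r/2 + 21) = (r - 7/2)/(r - 6)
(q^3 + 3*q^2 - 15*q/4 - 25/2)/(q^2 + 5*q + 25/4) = q - 2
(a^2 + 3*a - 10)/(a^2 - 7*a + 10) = (a + 5)/(a - 5)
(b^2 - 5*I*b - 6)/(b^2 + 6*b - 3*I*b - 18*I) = (b - 2*I)/(b + 6)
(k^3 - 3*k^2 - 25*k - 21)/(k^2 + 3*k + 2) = (k^2 - 4*k - 21)/(k + 2)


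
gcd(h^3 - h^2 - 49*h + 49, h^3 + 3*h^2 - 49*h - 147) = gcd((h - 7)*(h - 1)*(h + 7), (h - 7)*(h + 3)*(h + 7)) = h^2 - 49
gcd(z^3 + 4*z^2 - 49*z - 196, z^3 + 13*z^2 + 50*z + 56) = z^2 + 11*z + 28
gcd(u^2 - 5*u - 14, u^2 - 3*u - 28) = u - 7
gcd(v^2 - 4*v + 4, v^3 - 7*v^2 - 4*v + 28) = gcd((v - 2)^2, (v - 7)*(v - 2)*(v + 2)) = v - 2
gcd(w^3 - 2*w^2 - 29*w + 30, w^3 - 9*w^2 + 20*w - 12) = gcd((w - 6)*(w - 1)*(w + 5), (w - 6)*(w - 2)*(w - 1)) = w^2 - 7*w + 6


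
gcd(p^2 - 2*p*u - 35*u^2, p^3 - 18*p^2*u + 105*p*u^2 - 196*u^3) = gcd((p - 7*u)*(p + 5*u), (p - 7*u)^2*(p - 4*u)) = p - 7*u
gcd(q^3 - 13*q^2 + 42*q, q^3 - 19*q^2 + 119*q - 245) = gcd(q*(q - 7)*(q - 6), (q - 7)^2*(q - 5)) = q - 7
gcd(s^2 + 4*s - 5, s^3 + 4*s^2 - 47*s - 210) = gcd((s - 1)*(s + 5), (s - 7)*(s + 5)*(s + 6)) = s + 5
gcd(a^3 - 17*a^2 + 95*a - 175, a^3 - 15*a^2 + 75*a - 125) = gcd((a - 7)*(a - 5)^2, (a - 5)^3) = a^2 - 10*a + 25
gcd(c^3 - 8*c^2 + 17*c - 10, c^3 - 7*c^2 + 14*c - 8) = c^2 - 3*c + 2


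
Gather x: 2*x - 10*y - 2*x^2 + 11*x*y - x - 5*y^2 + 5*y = -2*x^2 + x*(11*y + 1) - 5*y^2 - 5*y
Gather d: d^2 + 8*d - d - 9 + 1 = d^2 + 7*d - 8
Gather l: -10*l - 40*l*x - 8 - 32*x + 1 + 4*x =l*(-40*x - 10) - 28*x - 7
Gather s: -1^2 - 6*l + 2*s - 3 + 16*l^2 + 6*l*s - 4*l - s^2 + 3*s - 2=16*l^2 - 10*l - s^2 + s*(6*l + 5) - 6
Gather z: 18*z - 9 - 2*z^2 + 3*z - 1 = -2*z^2 + 21*z - 10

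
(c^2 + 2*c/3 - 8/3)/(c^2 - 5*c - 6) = (-3*c^2 - 2*c + 8)/(3*(-c^2 + 5*c + 6))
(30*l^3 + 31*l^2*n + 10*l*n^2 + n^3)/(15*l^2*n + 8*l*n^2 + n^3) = (2*l + n)/n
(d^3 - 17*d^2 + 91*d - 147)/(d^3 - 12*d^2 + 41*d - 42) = (d - 7)/(d - 2)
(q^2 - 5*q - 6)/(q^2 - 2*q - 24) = (q + 1)/(q + 4)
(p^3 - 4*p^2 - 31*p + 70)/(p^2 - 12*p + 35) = (p^2 + 3*p - 10)/(p - 5)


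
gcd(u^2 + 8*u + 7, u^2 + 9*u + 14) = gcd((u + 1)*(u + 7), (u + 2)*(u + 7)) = u + 7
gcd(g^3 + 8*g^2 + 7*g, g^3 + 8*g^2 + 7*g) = g^3 + 8*g^2 + 7*g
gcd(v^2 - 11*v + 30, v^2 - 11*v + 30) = v^2 - 11*v + 30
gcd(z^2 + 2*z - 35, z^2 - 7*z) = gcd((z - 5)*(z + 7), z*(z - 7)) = 1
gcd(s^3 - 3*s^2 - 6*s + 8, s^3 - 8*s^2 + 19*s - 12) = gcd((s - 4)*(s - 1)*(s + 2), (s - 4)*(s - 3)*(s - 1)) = s^2 - 5*s + 4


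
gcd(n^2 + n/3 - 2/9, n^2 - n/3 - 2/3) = n + 2/3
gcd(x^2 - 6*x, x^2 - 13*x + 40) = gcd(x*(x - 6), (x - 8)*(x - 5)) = 1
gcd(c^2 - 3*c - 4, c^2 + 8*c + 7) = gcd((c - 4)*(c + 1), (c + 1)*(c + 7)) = c + 1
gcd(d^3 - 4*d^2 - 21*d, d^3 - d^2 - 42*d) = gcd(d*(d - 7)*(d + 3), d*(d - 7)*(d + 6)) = d^2 - 7*d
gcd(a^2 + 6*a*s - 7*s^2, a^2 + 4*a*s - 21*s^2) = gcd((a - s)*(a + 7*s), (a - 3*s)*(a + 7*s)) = a + 7*s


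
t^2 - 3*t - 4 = (t - 4)*(t + 1)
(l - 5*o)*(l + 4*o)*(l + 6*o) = l^3 + 5*l^2*o - 26*l*o^2 - 120*o^3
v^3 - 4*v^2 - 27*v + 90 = (v - 6)*(v - 3)*(v + 5)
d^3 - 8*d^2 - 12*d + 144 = (d - 6)^2*(d + 4)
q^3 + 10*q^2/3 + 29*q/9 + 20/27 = (q + 1/3)*(q + 4/3)*(q + 5/3)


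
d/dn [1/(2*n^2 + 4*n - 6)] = (-n - 1)/(n^2 + 2*n - 3)^2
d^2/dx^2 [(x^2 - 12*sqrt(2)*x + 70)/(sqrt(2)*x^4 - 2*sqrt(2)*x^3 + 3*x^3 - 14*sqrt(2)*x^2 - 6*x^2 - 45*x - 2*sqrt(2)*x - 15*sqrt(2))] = 2*(6*x^8 - 135*sqrt(2)*x^7 - 12*x^7 + 378*sqrt(2)*x^6 + 869*x^6 - 2880*x^5 + 3816*sqrt(2)*x^5 - 10584*sqrt(2)*x^4 - 10839*x^4 - 33687*sqrt(2)*x^3 + 17958*x^3 + 68070*x^2 + 56970*sqrt(2)*x^2 + 62340*x + 159390*sqrt(2)*x + 7020*sqrt(2) + 129560)/(2*sqrt(2)*x^12 - 12*sqrt(2)*x^11 + 18*x^11 - 108*x^10 - 33*sqrt(2)*x^10 - 531*x^9 + 146*sqrt(2)*x^9 - 66*sqrt(2)*x^8 + 2718*x^8 + 2778*sqrt(2)*x^7 + 6849*x^7 - 13572*x^6 + 8498*sqrt(2)*x^6 - 38886*sqrt(2)*x^5 - 30159*x^5 - 95106*sqrt(2)*x^4 - 81954*x^4 - 203715*x^3 - 44206*sqrt(2)*x^3 - 110385*sqrt(2)*x^2 - 24300*x^2 - 60750*x - 2700*sqrt(2)*x - 6750*sqrt(2))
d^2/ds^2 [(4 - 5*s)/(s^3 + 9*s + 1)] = 6*(-3*(5*s - 4)*(s^2 + 3)^2 + (5*s^2 + s*(5*s - 4) + 15)*(s^3 + 9*s + 1))/(s^3 + 9*s + 1)^3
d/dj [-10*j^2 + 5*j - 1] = 5 - 20*j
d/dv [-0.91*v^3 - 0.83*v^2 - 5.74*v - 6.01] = -2.73*v^2 - 1.66*v - 5.74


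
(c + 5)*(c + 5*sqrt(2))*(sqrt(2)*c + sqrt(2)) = sqrt(2)*c^3 + 6*sqrt(2)*c^2 + 10*c^2 + 5*sqrt(2)*c + 60*c + 50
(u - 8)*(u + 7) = u^2 - u - 56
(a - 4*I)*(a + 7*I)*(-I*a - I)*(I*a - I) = a^4 + 3*I*a^3 + 27*a^2 - 3*I*a - 28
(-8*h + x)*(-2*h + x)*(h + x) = 16*h^3 + 6*h^2*x - 9*h*x^2 + x^3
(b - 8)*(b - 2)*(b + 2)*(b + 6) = b^4 - 2*b^3 - 52*b^2 + 8*b + 192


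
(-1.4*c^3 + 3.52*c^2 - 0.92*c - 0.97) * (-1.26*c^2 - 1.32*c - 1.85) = 1.764*c^5 - 2.5872*c^4 - 0.8972*c^3 - 4.0754*c^2 + 2.9824*c + 1.7945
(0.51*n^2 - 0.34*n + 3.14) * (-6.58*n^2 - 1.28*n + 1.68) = -3.3558*n^4 + 1.5844*n^3 - 19.3692*n^2 - 4.5904*n + 5.2752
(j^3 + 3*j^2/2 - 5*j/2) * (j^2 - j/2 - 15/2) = j^5 + j^4 - 43*j^3/4 - 10*j^2 + 75*j/4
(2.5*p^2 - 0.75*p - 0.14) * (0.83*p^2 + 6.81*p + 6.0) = 2.075*p^4 + 16.4025*p^3 + 9.7763*p^2 - 5.4534*p - 0.84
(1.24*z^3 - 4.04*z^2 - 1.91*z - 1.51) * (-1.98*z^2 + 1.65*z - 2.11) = -2.4552*z^5 + 10.0452*z^4 - 5.5006*z^3 + 8.3627*z^2 + 1.5386*z + 3.1861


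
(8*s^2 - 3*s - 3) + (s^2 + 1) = 9*s^2 - 3*s - 2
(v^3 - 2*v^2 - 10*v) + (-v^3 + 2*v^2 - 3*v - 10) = -13*v - 10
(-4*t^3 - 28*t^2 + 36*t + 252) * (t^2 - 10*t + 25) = -4*t^5 + 12*t^4 + 216*t^3 - 808*t^2 - 1620*t + 6300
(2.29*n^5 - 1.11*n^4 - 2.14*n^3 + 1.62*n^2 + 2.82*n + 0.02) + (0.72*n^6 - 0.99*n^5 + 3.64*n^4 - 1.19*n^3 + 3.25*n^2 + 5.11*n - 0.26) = 0.72*n^6 + 1.3*n^5 + 2.53*n^4 - 3.33*n^3 + 4.87*n^2 + 7.93*n - 0.24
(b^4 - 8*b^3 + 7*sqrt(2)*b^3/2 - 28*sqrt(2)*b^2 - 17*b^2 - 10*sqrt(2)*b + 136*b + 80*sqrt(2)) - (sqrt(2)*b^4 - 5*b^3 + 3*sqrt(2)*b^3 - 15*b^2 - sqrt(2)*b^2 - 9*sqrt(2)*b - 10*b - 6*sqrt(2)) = -sqrt(2)*b^4 + b^4 - 3*b^3 + sqrt(2)*b^3/2 - 27*sqrt(2)*b^2 - 2*b^2 - sqrt(2)*b + 146*b + 86*sqrt(2)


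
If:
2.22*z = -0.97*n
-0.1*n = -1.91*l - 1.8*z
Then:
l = -1.06223349705835*z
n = -2.28865979381443*z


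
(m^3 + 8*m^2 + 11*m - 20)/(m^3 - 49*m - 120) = (m^2 + 3*m - 4)/(m^2 - 5*m - 24)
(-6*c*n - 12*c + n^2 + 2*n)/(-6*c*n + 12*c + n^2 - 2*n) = (n + 2)/(n - 2)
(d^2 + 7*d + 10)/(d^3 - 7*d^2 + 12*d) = (d^2 + 7*d + 10)/(d*(d^2 - 7*d + 12))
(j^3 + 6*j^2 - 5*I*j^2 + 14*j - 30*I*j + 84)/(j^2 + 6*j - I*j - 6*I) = (j^2 - 5*I*j + 14)/(j - I)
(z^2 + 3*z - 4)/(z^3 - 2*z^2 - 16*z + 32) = (z - 1)/(z^2 - 6*z + 8)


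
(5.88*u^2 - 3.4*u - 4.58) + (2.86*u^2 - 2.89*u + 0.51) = 8.74*u^2 - 6.29*u - 4.07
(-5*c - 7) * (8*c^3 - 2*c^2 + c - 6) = -40*c^4 - 46*c^3 + 9*c^2 + 23*c + 42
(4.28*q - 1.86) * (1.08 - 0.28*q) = -1.1984*q^2 + 5.1432*q - 2.0088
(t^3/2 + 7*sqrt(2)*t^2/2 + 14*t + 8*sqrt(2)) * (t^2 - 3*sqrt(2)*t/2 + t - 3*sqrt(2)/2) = t^5/2 + t^4/2 + 11*sqrt(2)*t^4/4 + 7*t^3/2 + 11*sqrt(2)*t^3/4 - 13*sqrt(2)*t^2 + 7*t^2/2 - 24*t - 13*sqrt(2)*t - 24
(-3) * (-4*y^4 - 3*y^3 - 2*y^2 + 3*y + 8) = 12*y^4 + 9*y^3 + 6*y^2 - 9*y - 24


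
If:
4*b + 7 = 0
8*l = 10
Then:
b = -7/4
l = 5/4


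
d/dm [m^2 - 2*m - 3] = 2*m - 2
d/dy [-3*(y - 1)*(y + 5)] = -6*y - 12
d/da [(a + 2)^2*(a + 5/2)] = (a + 2)*(3*a + 7)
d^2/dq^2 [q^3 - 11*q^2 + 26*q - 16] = 6*q - 22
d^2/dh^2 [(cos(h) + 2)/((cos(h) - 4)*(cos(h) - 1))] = (-(1 - cos(2*h))^2/4 + 11*cos(h)/2 + 20*cos(2*h) - 7*cos(3*h)/2 - 103)/((cos(h) - 4)^3*(cos(h) - 1)^2)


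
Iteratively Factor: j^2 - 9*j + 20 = (j - 4)*(j - 5)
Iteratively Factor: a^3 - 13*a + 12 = (a + 4)*(a^2 - 4*a + 3) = (a - 3)*(a + 4)*(a - 1)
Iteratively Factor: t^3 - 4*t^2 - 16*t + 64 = (t - 4)*(t^2 - 16) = (t - 4)^2*(t + 4)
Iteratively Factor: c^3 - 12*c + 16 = (c + 4)*(c^2 - 4*c + 4) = (c - 2)*(c + 4)*(c - 2)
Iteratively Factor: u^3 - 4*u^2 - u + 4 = (u - 4)*(u^2 - 1) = (u - 4)*(u + 1)*(u - 1)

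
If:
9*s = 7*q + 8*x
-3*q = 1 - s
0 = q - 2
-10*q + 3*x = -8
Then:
No Solution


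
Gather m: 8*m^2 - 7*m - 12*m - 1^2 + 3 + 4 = 8*m^2 - 19*m + 6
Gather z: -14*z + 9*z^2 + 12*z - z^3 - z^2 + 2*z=-z^3 + 8*z^2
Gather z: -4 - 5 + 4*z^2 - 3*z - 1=4*z^2 - 3*z - 10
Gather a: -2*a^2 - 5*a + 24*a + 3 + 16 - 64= -2*a^2 + 19*a - 45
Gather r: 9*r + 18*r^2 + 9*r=18*r^2 + 18*r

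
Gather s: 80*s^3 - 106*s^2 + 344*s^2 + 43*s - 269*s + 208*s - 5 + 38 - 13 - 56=80*s^3 + 238*s^2 - 18*s - 36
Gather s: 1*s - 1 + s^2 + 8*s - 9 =s^2 + 9*s - 10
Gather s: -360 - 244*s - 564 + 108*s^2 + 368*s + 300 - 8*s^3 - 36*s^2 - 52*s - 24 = -8*s^3 + 72*s^2 + 72*s - 648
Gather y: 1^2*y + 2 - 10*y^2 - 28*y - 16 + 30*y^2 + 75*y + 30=20*y^2 + 48*y + 16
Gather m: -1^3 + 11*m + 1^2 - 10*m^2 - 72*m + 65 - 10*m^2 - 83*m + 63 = -20*m^2 - 144*m + 128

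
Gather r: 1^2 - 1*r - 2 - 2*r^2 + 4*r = -2*r^2 + 3*r - 1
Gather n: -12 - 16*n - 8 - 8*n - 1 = -24*n - 21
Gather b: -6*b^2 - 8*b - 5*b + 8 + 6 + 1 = -6*b^2 - 13*b + 15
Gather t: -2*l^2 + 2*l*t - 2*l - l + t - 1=-2*l^2 - 3*l + t*(2*l + 1) - 1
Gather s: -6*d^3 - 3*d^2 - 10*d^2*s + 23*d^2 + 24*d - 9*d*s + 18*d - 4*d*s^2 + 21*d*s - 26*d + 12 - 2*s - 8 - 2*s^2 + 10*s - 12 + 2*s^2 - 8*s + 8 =-6*d^3 + 20*d^2 - 4*d*s^2 + 16*d + s*(-10*d^2 + 12*d)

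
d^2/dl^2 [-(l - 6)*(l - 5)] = -2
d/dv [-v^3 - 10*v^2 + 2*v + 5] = -3*v^2 - 20*v + 2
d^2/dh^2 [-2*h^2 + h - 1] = -4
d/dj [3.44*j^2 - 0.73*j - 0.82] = 6.88*j - 0.73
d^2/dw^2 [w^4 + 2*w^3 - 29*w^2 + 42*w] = 12*w^2 + 12*w - 58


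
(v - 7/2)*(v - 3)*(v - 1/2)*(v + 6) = v^4 - v^3 - 113*v^2/4 + 309*v/4 - 63/2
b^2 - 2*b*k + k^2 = (b - k)^2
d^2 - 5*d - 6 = (d - 6)*(d + 1)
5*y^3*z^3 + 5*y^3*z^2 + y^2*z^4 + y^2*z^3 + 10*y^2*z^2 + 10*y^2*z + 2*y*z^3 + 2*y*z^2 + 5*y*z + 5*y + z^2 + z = (5*y + z)*(z + 1)*(y*z + 1)^2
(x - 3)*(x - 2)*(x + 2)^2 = x^4 - x^3 - 10*x^2 + 4*x + 24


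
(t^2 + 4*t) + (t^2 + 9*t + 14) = 2*t^2 + 13*t + 14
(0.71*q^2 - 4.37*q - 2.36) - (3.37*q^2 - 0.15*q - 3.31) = -2.66*q^2 - 4.22*q + 0.95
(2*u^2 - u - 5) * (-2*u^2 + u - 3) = -4*u^4 + 4*u^3 + 3*u^2 - 2*u + 15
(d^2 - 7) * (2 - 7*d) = -7*d^3 + 2*d^2 + 49*d - 14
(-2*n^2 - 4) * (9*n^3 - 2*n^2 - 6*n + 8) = -18*n^5 + 4*n^4 - 24*n^3 - 8*n^2 + 24*n - 32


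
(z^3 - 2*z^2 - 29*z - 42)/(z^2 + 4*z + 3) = (z^2 - 5*z - 14)/(z + 1)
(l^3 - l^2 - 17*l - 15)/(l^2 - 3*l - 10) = (l^2 + 4*l + 3)/(l + 2)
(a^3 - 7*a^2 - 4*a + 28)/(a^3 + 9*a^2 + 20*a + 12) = (a^2 - 9*a + 14)/(a^2 + 7*a + 6)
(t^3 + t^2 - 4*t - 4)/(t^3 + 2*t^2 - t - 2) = (t - 2)/(t - 1)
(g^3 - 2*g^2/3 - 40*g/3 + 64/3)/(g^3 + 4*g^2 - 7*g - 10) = (3*g^2 + 4*g - 32)/(3*(g^2 + 6*g + 5))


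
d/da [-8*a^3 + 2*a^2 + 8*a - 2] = -24*a^2 + 4*a + 8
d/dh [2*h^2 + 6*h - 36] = 4*h + 6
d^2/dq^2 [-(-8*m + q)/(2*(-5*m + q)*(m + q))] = ((-8*m + q)*(m + q)^2 + (-8*m + q)*(5*m - q)^2 + (m + q)^2*(5*m - q) - (m + q)*(5*m - q)^2 + (m + q)*(5*m - q)*(8*m - q))/((m + q)^3*(5*m - q)^3)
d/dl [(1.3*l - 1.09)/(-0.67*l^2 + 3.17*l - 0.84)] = (0.871*l^2 - 1.4606*l + 2.3633)/(0.4489*l^4 - 4.2478*l^3 + 11.1745*l^2 - 5.3256*l + 0.7056)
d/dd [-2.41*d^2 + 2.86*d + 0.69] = 2.86 - 4.82*d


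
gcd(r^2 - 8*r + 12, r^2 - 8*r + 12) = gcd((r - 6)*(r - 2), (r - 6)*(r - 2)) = r^2 - 8*r + 12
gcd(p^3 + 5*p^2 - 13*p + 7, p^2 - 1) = p - 1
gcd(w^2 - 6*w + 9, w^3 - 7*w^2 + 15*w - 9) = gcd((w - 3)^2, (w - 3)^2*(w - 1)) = w^2 - 6*w + 9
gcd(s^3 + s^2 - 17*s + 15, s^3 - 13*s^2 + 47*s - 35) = s - 1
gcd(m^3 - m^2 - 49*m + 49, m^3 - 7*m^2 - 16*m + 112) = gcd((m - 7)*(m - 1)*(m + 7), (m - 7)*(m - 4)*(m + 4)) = m - 7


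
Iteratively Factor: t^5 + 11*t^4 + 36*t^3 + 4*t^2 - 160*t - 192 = (t + 2)*(t^4 + 9*t^3 + 18*t^2 - 32*t - 96) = (t + 2)*(t + 3)*(t^3 + 6*t^2 - 32) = (t + 2)*(t + 3)*(t + 4)*(t^2 + 2*t - 8) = (t - 2)*(t + 2)*(t + 3)*(t + 4)*(t + 4)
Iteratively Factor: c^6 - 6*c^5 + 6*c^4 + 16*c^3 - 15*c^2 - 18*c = (c - 3)*(c^5 - 3*c^4 - 3*c^3 + 7*c^2 + 6*c) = (c - 3)^2*(c^4 - 3*c^2 - 2*c) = c*(c - 3)^2*(c^3 - 3*c - 2) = c*(c - 3)^2*(c + 1)*(c^2 - c - 2) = c*(c - 3)^2*(c - 2)*(c + 1)*(c + 1)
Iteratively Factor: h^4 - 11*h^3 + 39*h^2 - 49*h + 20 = (h - 5)*(h^3 - 6*h^2 + 9*h - 4) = (h - 5)*(h - 1)*(h^2 - 5*h + 4) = (h - 5)*(h - 4)*(h - 1)*(h - 1)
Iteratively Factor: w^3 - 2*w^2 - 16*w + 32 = (w + 4)*(w^2 - 6*w + 8) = (w - 2)*(w + 4)*(w - 4)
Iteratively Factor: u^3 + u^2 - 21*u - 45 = (u + 3)*(u^2 - 2*u - 15) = (u + 3)^2*(u - 5)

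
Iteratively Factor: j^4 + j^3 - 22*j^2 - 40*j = (j + 2)*(j^3 - j^2 - 20*j) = (j - 5)*(j + 2)*(j^2 + 4*j) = j*(j - 5)*(j + 2)*(j + 4)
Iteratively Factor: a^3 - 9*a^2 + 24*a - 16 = (a - 4)*(a^2 - 5*a + 4) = (a - 4)^2*(a - 1)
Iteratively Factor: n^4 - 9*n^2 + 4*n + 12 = (n + 3)*(n^3 - 3*n^2 + 4) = (n + 1)*(n + 3)*(n^2 - 4*n + 4) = (n - 2)*(n + 1)*(n + 3)*(n - 2)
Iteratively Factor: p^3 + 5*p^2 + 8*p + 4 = (p + 2)*(p^2 + 3*p + 2) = (p + 1)*(p + 2)*(p + 2)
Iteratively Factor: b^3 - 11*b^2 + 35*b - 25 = (b - 5)*(b^2 - 6*b + 5) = (b - 5)*(b - 1)*(b - 5)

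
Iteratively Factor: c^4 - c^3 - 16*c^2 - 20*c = (c + 2)*(c^3 - 3*c^2 - 10*c) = (c - 5)*(c + 2)*(c^2 + 2*c) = c*(c - 5)*(c + 2)*(c + 2)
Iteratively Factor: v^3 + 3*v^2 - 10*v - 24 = (v + 4)*(v^2 - v - 6) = (v - 3)*(v + 4)*(v + 2)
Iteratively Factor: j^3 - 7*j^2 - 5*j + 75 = (j - 5)*(j^2 - 2*j - 15) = (j - 5)*(j + 3)*(j - 5)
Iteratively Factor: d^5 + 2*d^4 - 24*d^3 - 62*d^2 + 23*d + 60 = (d - 5)*(d^4 + 7*d^3 + 11*d^2 - 7*d - 12) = (d - 5)*(d + 1)*(d^3 + 6*d^2 + 5*d - 12) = (d - 5)*(d - 1)*(d + 1)*(d^2 + 7*d + 12) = (d - 5)*(d - 1)*(d + 1)*(d + 3)*(d + 4)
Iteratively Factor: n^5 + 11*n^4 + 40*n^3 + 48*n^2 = (n)*(n^4 + 11*n^3 + 40*n^2 + 48*n) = n*(n + 3)*(n^3 + 8*n^2 + 16*n) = n*(n + 3)*(n + 4)*(n^2 + 4*n) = n^2*(n + 3)*(n + 4)*(n + 4)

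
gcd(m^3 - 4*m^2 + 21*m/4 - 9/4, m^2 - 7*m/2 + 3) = m - 3/2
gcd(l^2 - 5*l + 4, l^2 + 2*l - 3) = l - 1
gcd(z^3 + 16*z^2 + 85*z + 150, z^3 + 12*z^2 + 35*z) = z + 5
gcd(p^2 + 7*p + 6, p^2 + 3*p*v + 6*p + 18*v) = p + 6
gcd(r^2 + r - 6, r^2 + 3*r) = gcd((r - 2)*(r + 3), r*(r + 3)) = r + 3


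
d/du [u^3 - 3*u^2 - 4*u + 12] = 3*u^2 - 6*u - 4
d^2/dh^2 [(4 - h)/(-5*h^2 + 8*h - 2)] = 2*((28 - 15*h)*(5*h^2 - 8*h + 2) + 4*(h - 4)*(5*h - 4)^2)/(5*h^2 - 8*h + 2)^3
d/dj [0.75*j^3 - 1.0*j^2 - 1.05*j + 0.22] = 2.25*j^2 - 2.0*j - 1.05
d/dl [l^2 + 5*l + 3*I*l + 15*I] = 2*l + 5 + 3*I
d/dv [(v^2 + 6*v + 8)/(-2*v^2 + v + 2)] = (13*v^2 + 36*v + 4)/(4*v^4 - 4*v^3 - 7*v^2 + 4*v + 4)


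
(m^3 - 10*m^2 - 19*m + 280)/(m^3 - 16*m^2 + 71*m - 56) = (m + 5)/(m - 1)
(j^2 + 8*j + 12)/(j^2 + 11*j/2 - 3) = 2*(j + 2)/(2*j - 1)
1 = 1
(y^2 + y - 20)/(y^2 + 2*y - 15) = (y - 4)/(y - 3)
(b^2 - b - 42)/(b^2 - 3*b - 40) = (-b^2 + b + 42)/(-b^2 + 3*b + 40)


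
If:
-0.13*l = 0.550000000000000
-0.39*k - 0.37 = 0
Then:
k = -0.95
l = -4.23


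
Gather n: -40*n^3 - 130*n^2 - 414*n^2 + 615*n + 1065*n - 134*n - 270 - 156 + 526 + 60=-40*n^3 - 544*n^2 + 1546*n + 160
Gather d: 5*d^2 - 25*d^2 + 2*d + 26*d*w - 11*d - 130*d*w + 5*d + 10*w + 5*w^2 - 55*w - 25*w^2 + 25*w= -20*d^2 + d*(-104*w - 4) - 20*w^2 - 20*w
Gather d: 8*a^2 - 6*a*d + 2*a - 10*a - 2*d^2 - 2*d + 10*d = 8*a^2 - 8*a - 2*d^2 + d*(8 - 6*a)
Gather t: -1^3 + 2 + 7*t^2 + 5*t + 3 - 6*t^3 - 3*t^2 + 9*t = -6*t^3 + 4*t^2 + 14*t + 4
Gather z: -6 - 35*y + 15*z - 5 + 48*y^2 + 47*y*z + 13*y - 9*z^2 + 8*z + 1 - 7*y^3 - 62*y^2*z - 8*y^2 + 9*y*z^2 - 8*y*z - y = -7*y^3 + 40*y^2 - 23*y + z^2*(9*y - 9) + z*(-62*y^2 + 39*y + 23) - 10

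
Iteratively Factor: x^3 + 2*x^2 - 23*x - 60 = (x + 3)*(x^2 - x - 20) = (x + 3)*(x + 4)*(x - 5)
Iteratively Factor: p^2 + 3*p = (p)*(p + 3)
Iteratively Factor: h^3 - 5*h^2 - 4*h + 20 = (h + 2)*(h^2 - 7*h + 10) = (h - 2)*(h + 2)*(h - 5)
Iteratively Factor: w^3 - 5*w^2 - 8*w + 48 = (w - 4)*(w^2 - w - 12) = (w - 4)^2*(w + 3)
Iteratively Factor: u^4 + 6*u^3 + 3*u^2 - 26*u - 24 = (u + 1)*(u^3 + 5*u^2 - 2*u - 24) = (u + 1)*(u + 4)*(u^2 + u - 6) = (u - 2)*(u + 1)*(u + 4)*(u + 3)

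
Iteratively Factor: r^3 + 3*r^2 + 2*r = (r + 2)*(r^2 + r) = r*(r + 2)*(r + 1)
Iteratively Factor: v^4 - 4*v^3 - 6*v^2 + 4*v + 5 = (v - 5)*(v^3 + v^2 - v - 1) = (v - 5)*(v - 1)*(v^2 + 2*v + 1) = (v - 5)*(v - 1)*(v + 1)*(v + 1)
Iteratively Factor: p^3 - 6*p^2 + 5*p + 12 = (p - 3)*(p^2 - 3*p - 4) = (p - 4)*(p - 3)*(p + 1)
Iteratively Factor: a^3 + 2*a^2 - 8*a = (a - 2)*(a^2 + 4*a) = a*(a - 2)*(a + 4)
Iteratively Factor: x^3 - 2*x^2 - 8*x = (x - 4)*(x^2 + 2*x) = x*(x - 4)*(x + 2)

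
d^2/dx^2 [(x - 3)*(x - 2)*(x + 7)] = 6*x + 4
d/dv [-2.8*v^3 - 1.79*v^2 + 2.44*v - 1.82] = -8.4*v^2 - 3.58*v + 2.44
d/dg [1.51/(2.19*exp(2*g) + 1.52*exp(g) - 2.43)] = (-6.6138*exp(g) - 2.2952)*exp(g)/(2.19*exp(2*g) + 1.52*exp(g) - 2.43)^2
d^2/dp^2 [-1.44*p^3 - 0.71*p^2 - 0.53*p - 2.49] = -8.64*p - 1.42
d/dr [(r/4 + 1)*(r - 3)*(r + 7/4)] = 3*r^2/4 + 11*r/8 - 41/16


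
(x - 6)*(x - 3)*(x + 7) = x^3 - 2*x^2 - 45*x + 126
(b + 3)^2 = b^2 + 6*b + 9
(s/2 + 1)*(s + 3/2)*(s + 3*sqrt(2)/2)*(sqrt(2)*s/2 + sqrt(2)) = sqrt(2)*s^4/4 + 3*s^3/4 + 11*sqrt(2)*s^3/8 + 5*sqrt(2)*s^2/2 + 33*s^2/8 + 3*sqrt(2)*s/2 + 15*s/2 + 9/2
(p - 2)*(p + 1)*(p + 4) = p^3 + 3*p^2 - 6*p - 8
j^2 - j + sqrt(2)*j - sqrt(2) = (j - 1)*(j + sqrt(2))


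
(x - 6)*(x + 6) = x^2 - 36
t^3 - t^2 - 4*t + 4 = (t - 2)*(t - 1)*(t + 2)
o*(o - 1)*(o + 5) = o^3 + 4*o^2 - 5*o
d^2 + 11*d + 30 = (d + 5)*(d + 6)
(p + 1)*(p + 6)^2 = p^3 + 13*p^2 + 48*p + 36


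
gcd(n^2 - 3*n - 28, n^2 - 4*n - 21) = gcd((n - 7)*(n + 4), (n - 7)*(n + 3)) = n - 7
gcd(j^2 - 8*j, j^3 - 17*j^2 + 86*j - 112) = j - 8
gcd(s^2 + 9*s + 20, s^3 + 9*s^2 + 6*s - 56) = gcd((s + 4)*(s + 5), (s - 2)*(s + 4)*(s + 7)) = s + 4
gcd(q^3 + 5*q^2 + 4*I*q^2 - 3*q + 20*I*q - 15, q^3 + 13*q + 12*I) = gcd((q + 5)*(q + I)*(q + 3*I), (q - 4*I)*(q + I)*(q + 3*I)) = q^2 + 4*I*q - 3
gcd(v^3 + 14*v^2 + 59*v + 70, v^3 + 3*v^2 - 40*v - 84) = v^2 + 9*v + 14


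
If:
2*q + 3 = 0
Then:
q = -3/2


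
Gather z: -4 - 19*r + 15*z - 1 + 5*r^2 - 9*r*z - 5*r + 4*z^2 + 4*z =5*r^2 - 24*r + 4*z^2 + z*(19 - 9*r) - 5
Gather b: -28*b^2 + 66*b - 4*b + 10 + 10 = -28*b^2 + 62*b + 20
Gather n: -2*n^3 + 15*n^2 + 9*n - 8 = -2*n^3 + 15*n^2 + 9*n - 8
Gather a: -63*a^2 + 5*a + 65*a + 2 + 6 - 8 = -63*a^2 + 70*a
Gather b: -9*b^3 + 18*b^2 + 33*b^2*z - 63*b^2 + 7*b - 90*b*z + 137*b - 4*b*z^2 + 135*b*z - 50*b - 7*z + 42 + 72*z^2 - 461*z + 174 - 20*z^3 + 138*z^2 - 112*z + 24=-9*b^3 + b^2*(33*z - 45) + b*(-4*z^2 + 45*z + 94) - 20*z^3 + 210*z^2 - 580*z + 240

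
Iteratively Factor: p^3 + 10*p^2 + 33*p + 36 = (p + 3)*(p^2 + 7*p + 12) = (p + 3)*(p + 4)*(p + 3)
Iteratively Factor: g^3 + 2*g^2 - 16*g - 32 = (g - 4)*(g^2 + 6*g + 8) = (g - 4)*(g + 2)*(g + 4)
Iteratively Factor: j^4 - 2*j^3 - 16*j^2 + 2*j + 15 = (j + 1)*(j^3 - 3*j^2 - 13*j + 15) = (j - 1)*(j + 1)*(j^2 - 2*j - 15) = (j - 1)*(j + 1)*(j + 3)*(j - 5)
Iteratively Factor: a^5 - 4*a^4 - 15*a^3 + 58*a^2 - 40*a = (a - 1)*(a^4 - 3*a^3 - 18*a^2 + 40*a) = a*(a - 1)*(a^3 - 3*a^2 - 18*a + 40) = a*(a - 5)*(a - 1)*(a^2 + 2*a - 8) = a*(a - 5)*(a - 1)*(a + 4)*(a - 2)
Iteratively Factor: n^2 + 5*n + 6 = (n + 3)*(n + 2)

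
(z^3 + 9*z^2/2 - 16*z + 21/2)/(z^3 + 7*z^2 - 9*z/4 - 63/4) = 2*(z - 1)/(2*z + 3)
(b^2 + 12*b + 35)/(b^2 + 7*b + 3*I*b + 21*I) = (b + 5)/(b + 3*I)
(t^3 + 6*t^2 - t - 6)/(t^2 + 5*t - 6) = t + 1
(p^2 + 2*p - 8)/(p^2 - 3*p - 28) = (p - 2)/(p - 7)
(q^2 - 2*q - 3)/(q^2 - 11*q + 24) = (q + 1)/(q - 8)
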